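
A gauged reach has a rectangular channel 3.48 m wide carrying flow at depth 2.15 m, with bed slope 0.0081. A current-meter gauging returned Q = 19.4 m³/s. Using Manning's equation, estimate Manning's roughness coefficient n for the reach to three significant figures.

0.0338

A = b·y = 3.48 × 2.15 = 7.482 m²
P = b + 2y = 3.48 + 2×2.15 = 7.780 m
R = A/P = 7.482/7.780 = 0.9617 m
n = (1/Q)·A·R^(2/3)·S^(1/2) = (1/19.4) × 7.482 × 0.9743 × 0.09000 = 0.03382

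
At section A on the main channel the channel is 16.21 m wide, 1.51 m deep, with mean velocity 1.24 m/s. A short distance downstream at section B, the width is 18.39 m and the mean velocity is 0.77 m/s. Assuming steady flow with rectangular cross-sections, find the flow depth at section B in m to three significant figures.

Q = A₁V₁ = (16.21×1.51) × 1.24 = 30.35 m³/s
d₂ = Q/(b₂ V₂) = 30.35/(18.39×0.77) = 2.143 m

2.14 m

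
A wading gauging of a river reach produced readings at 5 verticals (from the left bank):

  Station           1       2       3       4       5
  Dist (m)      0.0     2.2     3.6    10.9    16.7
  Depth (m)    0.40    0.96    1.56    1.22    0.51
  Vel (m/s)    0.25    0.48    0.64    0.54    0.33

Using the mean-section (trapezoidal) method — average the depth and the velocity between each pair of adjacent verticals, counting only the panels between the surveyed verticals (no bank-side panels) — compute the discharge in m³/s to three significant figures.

Panel 1-2: Δb = 2.2 m, d̄ = (0.40+0.96)/2 = 0.68, v̄ = (0.25+0.48)/2 = 0.365 → q = 2.2×0.68×0.365 = 0.5460 m³/s
Panel 2-3: Δb = 1.4 m, d̄ = (0.96+1.56)/2 = 1.26, v̄ = (0.48+0.64)/2 = 0.56 → q = 1.4×1.26×0.56 = 0.9878 m³/s
Panel 3-4: Δb = 7.3 m, d̄ = (1.56+1.22)/2 = 1.39, v̄ = (0.64+0.54)/2 = 0.59 → q = 7.3×1.39×0.59 = 5.987 m³/s
Panel 4-5: Δb = 5.8 m, d̄ = (1.22+0.51)/2 = 0.865, v̄ = (0.54+0.33)/2 = 0.435 → q = 5.8×0.865×0.435 = 2.182 m³/s
Q = Σ q = 9.703 m³/s

9.70 m³/s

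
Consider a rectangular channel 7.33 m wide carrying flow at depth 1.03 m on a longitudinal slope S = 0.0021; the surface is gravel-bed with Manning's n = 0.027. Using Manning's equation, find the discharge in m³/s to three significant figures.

A = b·y = 7.33 × 1.03 = 7.550 m²
P = b + 2y = 7.33 + 2×1.03 = 9.390 m
R = A/P = 7.550/9.390 = 0.8040 m
Q = (1/n)·A·R^(2/3)·S^(1/2) = (1/0.027) × 7.550 × 0.8040^(2/3) × 0.0021^(1/2) = 11.08 m³/s

11.1 m³/s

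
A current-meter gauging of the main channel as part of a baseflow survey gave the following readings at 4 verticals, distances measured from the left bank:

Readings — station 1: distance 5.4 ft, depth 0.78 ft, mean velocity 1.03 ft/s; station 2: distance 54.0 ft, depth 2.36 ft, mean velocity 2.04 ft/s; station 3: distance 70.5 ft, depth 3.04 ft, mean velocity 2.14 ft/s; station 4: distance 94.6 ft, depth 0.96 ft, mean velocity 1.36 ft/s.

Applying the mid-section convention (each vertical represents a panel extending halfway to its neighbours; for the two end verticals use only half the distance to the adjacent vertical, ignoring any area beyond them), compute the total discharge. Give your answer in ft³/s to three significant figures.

324 ft³/s

w_1 = (54.0 − 5.4)/2 = 24.3 ft; q_1 = 1.03 × 0.78 × 24.3 = 19.52 ft³/s
w_2 = (70.5 − 5.4)/2 = 32.55 ft; q_2 = 2.04 × 2.36 × 32.55 = 156.7 ft³/s
w_3 = (94.6 − 54.0)/2 = 20.3 ft; q_3 = 2.14 × 3.04 × 20.3 = 132.1 ft³/s
w_4 = (94.6 − 70.5)/2 = 12.05 ft; q_4 = 1.36 × 0.96 × 12.05 = 15.73 ft³/s
Q = Σ qᵢ = 324.0 ft³/s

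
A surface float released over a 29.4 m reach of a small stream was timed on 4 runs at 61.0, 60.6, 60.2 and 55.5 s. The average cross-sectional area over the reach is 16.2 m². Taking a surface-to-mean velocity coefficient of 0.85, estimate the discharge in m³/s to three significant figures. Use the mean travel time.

t̄ = (61.0 + 60.6 + 60.2 + 55.5) / 4 = 59.325 s
v_surface = L / t̄ = 29.4 / 59.325 = 0.4956 m/s
v_mean = 0.85 × 0.4956 = 0.4212 m/s
Q = A × v_mean = 16.2 × 0.4212 = 6.824 m³/s

6.82 m³/s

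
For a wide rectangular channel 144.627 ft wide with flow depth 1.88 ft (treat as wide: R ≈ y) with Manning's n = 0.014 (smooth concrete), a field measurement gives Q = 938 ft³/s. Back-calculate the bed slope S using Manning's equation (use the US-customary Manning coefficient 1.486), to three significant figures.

A = b·y = 144.627 × 1.88 = 271.9 ft²
Wide channel: R ≈ y = 1.88 ft
S = (Q·n / (1.486·A·R^(2/3)))² = (938×0.014 / (1.486×271.9×1.523))² = 0.0004553

0.000455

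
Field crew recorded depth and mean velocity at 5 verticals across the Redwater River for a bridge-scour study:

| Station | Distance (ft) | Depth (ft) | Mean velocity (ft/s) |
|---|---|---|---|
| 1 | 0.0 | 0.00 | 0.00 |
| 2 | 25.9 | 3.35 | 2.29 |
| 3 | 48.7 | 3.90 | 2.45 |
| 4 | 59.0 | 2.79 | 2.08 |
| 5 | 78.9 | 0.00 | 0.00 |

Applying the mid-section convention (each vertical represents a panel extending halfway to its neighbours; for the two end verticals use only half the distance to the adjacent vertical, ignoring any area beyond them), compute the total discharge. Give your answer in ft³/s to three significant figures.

w_2 = (48.7 − 0.0)/2 = 24.35 ft; q_2 = 2.29 × 3.35 × 24.35 = 186.8 ft³/s
w_3 = (59.0 − 25.9)/2 = 16.55 ft; q_3 = 2.45 × 3.90 × 16.55 = 158.1 ft³/s
w_4 = (78.9 − 48.7)/2 = 15.1 ft; q_4 = 2.08 × 2.79 × 15.1 = 87.63 ft³/s
Stations 1, 5 contribute zero (depth or velocity is 0).
Q = Σ qᵢ = 432.6 ft³/s

433 ft³/s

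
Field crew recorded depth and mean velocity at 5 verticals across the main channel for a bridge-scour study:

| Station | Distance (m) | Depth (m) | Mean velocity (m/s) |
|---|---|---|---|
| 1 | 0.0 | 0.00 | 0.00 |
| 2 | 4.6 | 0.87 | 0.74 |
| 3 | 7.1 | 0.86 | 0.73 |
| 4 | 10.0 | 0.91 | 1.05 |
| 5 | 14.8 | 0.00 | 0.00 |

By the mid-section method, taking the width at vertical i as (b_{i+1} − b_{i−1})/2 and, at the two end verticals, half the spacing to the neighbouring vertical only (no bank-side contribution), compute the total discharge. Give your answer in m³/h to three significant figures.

w_2 = (7.1 − 0.0)/2 = 3.55 m; q_2 = 0.74 × 0.87 × 3.55 = 2.285 m³/s
w_3 = (10.0 − 4.6)/2 = 2.7 m; q_3 = 0.73 × 0.86 × 2.7 = 1.695 m³/s
w_4 = (14.8 − 7.1)/2 = 3.85 m; q_4 = 1.05 × 0.91 × 3.85 = 3.679 m³/s
Stations 1, 5 contribute zero (depth or velocity is 0).
Q = Σ qᵢ = 7.659 m³/s
= 7.659 × 3600 = 27570 m³/h

27600 m³/h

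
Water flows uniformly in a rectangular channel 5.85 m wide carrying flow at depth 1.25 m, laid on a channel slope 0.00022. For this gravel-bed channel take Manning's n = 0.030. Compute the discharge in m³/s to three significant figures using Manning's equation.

A = b·y = 5.85 × 1.25 = 7.313 m²
P = b + 2y = 5.85 + 2×1.25 = 8.350 m
R = A/P = 7.313/8.350 = 0.8757 m
Q = (1/n)·A·R^(2/3)·S^(1/2) = (1/0.030) × 7.313 × 0.8757^(2/3) × 0.00022^(1/2) = 3.309 m³/s

3.31 m³/s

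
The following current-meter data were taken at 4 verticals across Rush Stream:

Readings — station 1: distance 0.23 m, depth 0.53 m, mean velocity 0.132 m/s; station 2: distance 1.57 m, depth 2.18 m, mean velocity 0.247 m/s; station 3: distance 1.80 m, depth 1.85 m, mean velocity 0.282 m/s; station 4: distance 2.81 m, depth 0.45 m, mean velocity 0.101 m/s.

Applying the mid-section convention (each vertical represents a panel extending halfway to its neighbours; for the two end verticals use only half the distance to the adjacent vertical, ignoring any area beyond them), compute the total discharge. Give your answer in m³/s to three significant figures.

0.816 m³/s

w_1 = (1.57 − 0.23)/2 = 0.67 m; q_1 = 0.132 × 0.53 × 0.67 = 0.04687 m³/s
w_2 = (1.80 − 0.23)/2 = 0.785 m; q_2 = 0.247 × 2.18 × 0.785 = 0.4227 m³/s
w_3 = (2.81 − 1.57)/2 = 0.62 m; q_3 = 0.282 × 1.85 × 0.62 = 0.3235 m³/s
w_4 = (2.81 − 1.80)/2 = 0.505 m; q_4 = 0.101 × 0.45 × 0.505 = 0.02295 m³/s
Q = Σ qᵢ = 0.8160 m³/s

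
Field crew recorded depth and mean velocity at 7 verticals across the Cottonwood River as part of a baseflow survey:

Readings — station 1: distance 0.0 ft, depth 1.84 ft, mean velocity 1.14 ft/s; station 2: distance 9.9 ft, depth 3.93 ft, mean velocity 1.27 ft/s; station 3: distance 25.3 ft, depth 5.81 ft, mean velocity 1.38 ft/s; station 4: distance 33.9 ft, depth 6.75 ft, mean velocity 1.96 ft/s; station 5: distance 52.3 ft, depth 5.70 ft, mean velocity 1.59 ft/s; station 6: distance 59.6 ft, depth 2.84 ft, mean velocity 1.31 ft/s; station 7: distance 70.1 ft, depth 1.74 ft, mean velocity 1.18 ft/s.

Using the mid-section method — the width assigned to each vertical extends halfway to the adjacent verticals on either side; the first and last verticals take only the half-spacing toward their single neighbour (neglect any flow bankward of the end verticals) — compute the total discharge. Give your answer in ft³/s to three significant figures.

w_1 = (9.9 − 0.0)/2 = 4.95 ft; q_1 = 1.14 × 1.84 × 4.95 = 10.38 ft³/s
w_2 = (25.3 − 0.0)/2 = 12.65 ft; q_2 = 1.27 × 3.93 × 12.65 = 63.14 ft³/s
w_3 = (33.9 − 9.9)/2 = 12 ft; q_3 = 1.38 × 5.81 × 12 = 96.21 ft³/s
w_4 = (52.3 − 25.3)/2 = 13.5 ft; q_4 = 1.96 × 6.75 × 13.5 = 178.6 ft³/s
w_5 = (59.6 − 33.9)/2 = 12.85 ft; q_5 = 1.59 × 5.70 × 12.85 = 116.5 ft³/s
w_6 = (70.1 − 52.3)/2 = 8.9 ft; q_6 = 1.31 × 2.84 × 8.9 = 33.11 ft³/s
w_7 = (70.1 − 59.6)/2 = 5.25 ft; q_7 = 1.18 × 1.74 × 5.25 = 10.78 ft³/s
Q = Σ qᵢ = 508.7 ft³/s

509 ft³/s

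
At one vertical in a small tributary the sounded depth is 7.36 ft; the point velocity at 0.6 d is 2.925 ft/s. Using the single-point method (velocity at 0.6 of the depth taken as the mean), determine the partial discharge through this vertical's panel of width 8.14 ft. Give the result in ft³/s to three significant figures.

175 ft³/s

v̄ = v₀.₆ = 2.925 ft/s
q = v̄ × d × w = 2.925 × 7.36 × 8.14 = 175.2 ft³/s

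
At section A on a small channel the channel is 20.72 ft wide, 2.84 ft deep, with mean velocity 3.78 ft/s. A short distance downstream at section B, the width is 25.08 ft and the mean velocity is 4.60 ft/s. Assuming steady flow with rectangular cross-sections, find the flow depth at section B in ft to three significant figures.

Q = A₁V₁ = (20.72×2.84) × 3.78 = 222.4 ft³/s
d₂ = Q/(b₂ V₂) = 222.4/(25.08×4.60) = 1.928 ft

1.93 ft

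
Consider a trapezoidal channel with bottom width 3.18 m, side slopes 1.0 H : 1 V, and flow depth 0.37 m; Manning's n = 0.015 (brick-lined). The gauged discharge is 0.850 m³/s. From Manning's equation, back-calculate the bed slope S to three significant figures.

A = (b + z·y)·y = (3.18 + 1.0×0.37)×0.37 = 1.314 m²
P = b + 2y√(1+z²) = 3.18 + 2×0.37×√(1+1.0²) = 4.227 m
R = A/P = 1.314/4.227 = 0.3108 m
S = (Q·n / (1·A·R^(2/3)))² = (0.850×0.015 / (1×1.314×0.4588))² = 0.0004476

0.000448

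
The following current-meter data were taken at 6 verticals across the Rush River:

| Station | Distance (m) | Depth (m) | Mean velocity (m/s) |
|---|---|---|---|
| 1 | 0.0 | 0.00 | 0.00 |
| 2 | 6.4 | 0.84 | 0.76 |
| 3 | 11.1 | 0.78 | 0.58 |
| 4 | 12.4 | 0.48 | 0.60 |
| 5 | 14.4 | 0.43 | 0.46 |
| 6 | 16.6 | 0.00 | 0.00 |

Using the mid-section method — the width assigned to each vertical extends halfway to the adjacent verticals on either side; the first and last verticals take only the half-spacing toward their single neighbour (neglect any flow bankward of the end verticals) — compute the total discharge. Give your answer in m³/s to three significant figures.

w_2 = (11.1 − 0.0)/2 = 5.55 m; q_2 = 0.76 × 0.84 × 5.55 = 3.543 m³/s
w_3 = (12.4 − 6.4)/2 = 3 m; q_3 = 0.58 × 0.78 × 3 = 1.357 m³/s
w_4 = (14.4 − 11.1)/2 = 1.65 m; q_4 = 0.60 × 0.48 × 1.65 = 0.4752 m³/s
w_5 = (16.6 − 12.4)/2 = 2.1 m; q_5 = 0.46 × 0.43 × 2.1 = 0.4154 m³/s
Stations 1, 6 contribute zero (depth or velocity is 0).
Q = Σ qᵢ = 5.791 m³/s

5.79 m³/s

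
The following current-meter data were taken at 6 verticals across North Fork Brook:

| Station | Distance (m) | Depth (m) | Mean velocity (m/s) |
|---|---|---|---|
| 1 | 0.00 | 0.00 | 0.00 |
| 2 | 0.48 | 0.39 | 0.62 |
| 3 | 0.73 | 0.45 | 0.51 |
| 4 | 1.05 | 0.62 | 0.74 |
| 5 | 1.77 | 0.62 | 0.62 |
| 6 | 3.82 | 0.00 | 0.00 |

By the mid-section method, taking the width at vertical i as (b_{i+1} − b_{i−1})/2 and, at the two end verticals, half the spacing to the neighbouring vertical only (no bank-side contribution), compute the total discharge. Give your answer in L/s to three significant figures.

w_2 = (0.73 − 0.00)/2 = 0.365 m; q_2 = 0.62 × 0.39 × 0.365 = 0.08826 m³/s
w_3 = (1.05 − 0.48)/2 = 0.285 m; q_3 = 0.51 × 0.45 × 0.285 = 0.06541 m³/s
w_4 = (1.77 − 0.73)/2 = 0.52 m; q_4 = 0.74 × 0.62 × 0.52 = 0.2386 m³/s
w_5 = (3.82 − 1.05)/2 = 1.385 m; q_5 = 0.62 × 0.62 × 1.385 = 0.5324 m³/s
Stations 1, 6 contribute zero (depth or velocity is 0).
Q = Σ qᵢ = 0.9246 m³/s
= 0.9246 × 1000 = 924.6 L/s

925 L/s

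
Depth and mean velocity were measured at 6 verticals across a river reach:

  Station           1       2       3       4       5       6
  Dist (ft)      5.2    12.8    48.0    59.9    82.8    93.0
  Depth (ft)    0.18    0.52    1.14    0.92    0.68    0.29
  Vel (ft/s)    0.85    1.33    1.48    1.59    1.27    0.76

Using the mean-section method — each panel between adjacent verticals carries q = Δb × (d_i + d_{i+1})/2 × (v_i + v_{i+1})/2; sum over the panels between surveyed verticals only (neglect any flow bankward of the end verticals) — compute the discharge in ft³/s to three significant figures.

Panel 1-2: Δb = 7.6 ft, d̄ = (0.18+0.52)/2 = 0.35, v̄ = (0.85+1.33)/2 = 1.09 → q = 7.6×0.35×1.09 = 2.899 ft³/s
Panel 2-3: Δb = 35.2 ft, d̄ = (0.52+1.14)/2 = 0.83, v̄ = (1.33+1.48)/2 = 1.405 → q = 35.2×0.83×1.405 = 41.05 ft³/s
Panel 3-4: Δb = 11.9 ft, d̄ = (1.14+0.92)/2 = 1.03, v̄ = (1.48+1.59)/2 = 1.535 → q = 11.9×1.03×1.535 = 18.81 ft³/s
Panel 4-5: Δb = 22.9 ft, d̄ = (0.92+0.68)/2 = 0.8, v̄ = (1.59+1.27)/2 = 1.43 → q = 22.9×0.8×1.43 = 26.20 ft³/s
Panel 5-6: Δb = 10.2 ft, d̄ = (0.68+0.29)/2 = 0.485, v̄ = (1.27+0.76)/2 = 1.015 → q = 10.2×0.485×1.015 = 5.021 ft³/s
Q = Σ q = 93.98 ft³/s

94.0 ft³/s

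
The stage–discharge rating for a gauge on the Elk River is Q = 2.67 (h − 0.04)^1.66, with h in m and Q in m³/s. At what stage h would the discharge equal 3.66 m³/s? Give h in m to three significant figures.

h − h₀ = (Q/C)^(1/b) = (3.66/2.67)^(1/1.66) = 1.209 m
h = 0.04 + 1.209 = 1.249 m

1.25 m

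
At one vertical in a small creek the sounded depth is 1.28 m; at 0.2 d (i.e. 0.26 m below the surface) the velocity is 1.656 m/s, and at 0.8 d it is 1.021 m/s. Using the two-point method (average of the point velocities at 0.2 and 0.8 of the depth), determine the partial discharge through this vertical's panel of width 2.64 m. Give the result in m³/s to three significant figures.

4.52 m³/s

v̄ = (1.656 + 1.021) / 2 = 1.339 m/s
q = v̄ × d × w = 1.339 × 1.28 × 2.64 = 4.523 m³/s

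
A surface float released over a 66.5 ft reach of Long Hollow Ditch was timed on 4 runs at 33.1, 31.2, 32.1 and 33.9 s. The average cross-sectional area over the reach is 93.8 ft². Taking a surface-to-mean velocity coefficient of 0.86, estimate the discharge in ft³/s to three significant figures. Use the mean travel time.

165 ft³/s

t̄ = (33.1 + 31.2 + 32.1 + 33.9) / 4 = 32.575 s
v_surface = L / t̄ = 66.5 / 32.575 = 2.041 ft/s
v_mean = 0.86 × 2.041 = 1.756 ft/s
Q = A × v_mean = 93.8 × 1.756 = 164.7 ft³/s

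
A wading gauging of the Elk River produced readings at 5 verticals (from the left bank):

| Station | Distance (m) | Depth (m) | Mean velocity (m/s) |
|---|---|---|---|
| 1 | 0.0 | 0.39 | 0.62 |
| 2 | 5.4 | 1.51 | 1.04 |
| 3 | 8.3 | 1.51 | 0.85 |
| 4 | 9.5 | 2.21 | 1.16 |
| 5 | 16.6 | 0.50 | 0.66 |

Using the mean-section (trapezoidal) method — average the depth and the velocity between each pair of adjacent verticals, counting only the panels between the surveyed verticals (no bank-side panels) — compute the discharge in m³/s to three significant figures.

19.4 m³/s

Panel 1-2: Δb = 5.4 m, d̄ = (0.39+1.51)/2 = 0.95, v̄ = (0.62+1.04)/2 = 0.83 → q = 5.4×0.95×0.83 = 4.258 m³/s
Panel 2-3: Δb = 2.9 m, d̄ = (1.51+1.51)/2 = 1.51, v̄ = (1.04+0.85)/2 = 0.945 → q = 2.9×1.51×0.945 = 4.138 m³/s
Panel 3-4: Δb = 1.2 m, d̄ = (1.51+2.21)/2 = 1.86, v̄ = (0.85+1.16)/2 = 1.005 → q = 1.2×1.86×1.005 = 2.243 m³/s
Panel 4-5: Δb = 7.1 m, d̄ = (2.21+0.50)/2 = 1.355, v̄ = (1.16+0.66)/2 = 0.91 → q = 7.1×1.355×0.91 = 8.755 m³/s
Q = Σ q = 19.39 m³/s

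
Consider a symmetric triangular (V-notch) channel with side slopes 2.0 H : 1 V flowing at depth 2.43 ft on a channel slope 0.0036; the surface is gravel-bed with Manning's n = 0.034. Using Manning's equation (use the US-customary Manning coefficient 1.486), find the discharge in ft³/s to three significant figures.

A = z·y² = 2.0×2.43² = 11.81 ft²
P = 2y√(1+z²) = 2×2.43×√(1+2.0²) = 10.87 ft
R = A/P = 11.81/10.87 = 1.087 ft
Q = (1.486/n)·A·R^(2/3)·S^(1/2) = (1.486/0.034) × 11.81 × 1.087^(2/3) × 0.0036^(1/2) = 32.74 ft³/s

32.7 ft³/s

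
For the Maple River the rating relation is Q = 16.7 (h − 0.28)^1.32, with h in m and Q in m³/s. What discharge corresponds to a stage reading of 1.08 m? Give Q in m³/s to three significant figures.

12.4 m³/s

Q = 16.7 × (1.08 − 0.28)^1.32 = 16.7 × 0.8^1.32 = 12.44 m³/s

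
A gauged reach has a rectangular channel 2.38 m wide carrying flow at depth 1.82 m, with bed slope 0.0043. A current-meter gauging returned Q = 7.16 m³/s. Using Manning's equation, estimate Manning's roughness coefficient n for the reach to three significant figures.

0.0319

A = b·y = 2.38 × 1.82 = 4.332 m²
P = b + 2y = 2.38 + 2×1.82 = 6.020 m
R = A/P = 4.332/6.020 = 0.7195 m
n = (1/Q)·A·R^(2/3)·S^(1/2) = (1/7.16) × 4.332 × 0.8030 × 0.06557 = 0.03185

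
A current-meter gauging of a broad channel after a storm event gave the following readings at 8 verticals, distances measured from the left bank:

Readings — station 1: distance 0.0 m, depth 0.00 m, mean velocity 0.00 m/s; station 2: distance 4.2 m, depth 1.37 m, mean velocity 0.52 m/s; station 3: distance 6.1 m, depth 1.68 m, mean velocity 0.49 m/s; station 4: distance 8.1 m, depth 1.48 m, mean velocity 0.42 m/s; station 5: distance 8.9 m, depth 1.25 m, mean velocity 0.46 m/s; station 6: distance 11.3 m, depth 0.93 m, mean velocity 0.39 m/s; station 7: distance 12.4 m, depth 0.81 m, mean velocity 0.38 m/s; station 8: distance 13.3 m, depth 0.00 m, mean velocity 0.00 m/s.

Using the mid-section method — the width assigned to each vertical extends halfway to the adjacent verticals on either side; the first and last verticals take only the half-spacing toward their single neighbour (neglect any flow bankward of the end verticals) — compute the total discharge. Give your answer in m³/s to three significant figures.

6.51 m³/s

w_2 = (6.1 − 0.0)/2 = 3.05 m; q_2 = 0.52 × 1.37 × 3.05 = 2.173 m³/s
w_3 = (8.1 − 4.2)/2 = 1.95 m; q_3 = 0.49 × 1.68 × 1.95 = 1.605 m³/s
w_4 = (8.9 − 6.1)/2 = 1.4 m; q_4 = 0.42 × 1.48 × 1.4 = 0.8702 m³/s
w_5 = (11.3 − 8.1)/2 = 1.6 m; q_5 = 0.46 × 1.25 × 1.6 = 0.9200 m³/s
w_6 = (12.4 − 8.9)/2 = 1.75 m; q_6 = 0.39 × 0.93 × 1.75 = 0.6347 m³/s
w_7 = (13.3 − 11.3)/2 = 1 m; q_7 = 0.38 × 0.81 × 1 = 0.3078 m³/s
Stations 1, 8 contribute zero (depth or velocity is 0).
Q = Σ qᵢ = 6.511 m³/s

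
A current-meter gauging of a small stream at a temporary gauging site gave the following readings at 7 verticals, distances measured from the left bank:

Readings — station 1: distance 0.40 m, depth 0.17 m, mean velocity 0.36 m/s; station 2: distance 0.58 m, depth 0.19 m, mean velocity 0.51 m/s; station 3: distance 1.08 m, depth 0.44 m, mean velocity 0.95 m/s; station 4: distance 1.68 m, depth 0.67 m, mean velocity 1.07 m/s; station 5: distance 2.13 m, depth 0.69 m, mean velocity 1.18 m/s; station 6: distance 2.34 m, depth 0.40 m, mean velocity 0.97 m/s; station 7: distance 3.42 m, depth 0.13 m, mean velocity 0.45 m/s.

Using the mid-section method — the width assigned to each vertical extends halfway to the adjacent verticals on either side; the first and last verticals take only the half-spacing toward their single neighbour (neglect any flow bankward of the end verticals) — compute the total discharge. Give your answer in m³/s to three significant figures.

w_1 = (0.58 − 0.40)/2 = 0.09 m; q_1 = 0.36 × 0.17 × 0.09 = 0.005508 m³/s
w_2 = (1.08 − 0.40)/2 = 0.34 m; q_2 = 0.51 × 0.19 × 0.34 = 0.03295 m³/s
w_3 = (1.68 − 0.58)/2 = 0.55 m; q_3 = 0.95 × 0.44 × 0.55 = 0.2299 m³/s
w_4 = (2.13 − 1.08)/2 = 0.525 m; q_4 = 1.07 × 0.67 × 0.525 = 0.3764 m³/s
w_5 = (2.34 − 1.68)/2 = 0.33 m; q_5 = 1.18 × 0.69 × 0.33 = 0.2687 m³/s
w_6 = (3.42 − 2.13)/2 = 0.645 m; q_6 = 0.97 × 0.40 × 0.645 = 0.2503 m³/s
w_7 = (3.42 − 2.34)/2 = 0.54 m; q_7 = 0.45 × 0.13 × 0.54 = 0.03159 m³/s
Q = Σ qᵢ = 1.195 m³/s

1.20 m³/s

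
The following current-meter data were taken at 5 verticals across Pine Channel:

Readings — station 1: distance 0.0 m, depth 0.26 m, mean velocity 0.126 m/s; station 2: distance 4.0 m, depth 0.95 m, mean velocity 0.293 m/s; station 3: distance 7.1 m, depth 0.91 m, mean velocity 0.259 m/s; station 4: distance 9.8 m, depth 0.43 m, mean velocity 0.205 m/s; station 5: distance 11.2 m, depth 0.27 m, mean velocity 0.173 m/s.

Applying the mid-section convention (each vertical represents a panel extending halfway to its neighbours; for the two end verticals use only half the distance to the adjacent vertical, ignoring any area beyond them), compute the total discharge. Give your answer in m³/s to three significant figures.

w_1 = (4.0 − 0.0)/2 = 2 m; q_1 = 0.126 × 0.26 × 2 = 0.06552 m³/s
w_2 = (7.1 − 0.0)/2 = 3.55 m; q_2 = 0.293 × 0.95 × 3.55 = 0.9881 m³/s
w_3 = (9.8 − 4.0)/2 = 2.9 m; q_3 = 0.259 × 0.91 × 2.9 = 0.6835 m³/s
w_4 = (11.2 − 7.1)/2 = 2.05 m; q_4 = 0.205 × 0.43 × 2.05 = 0.1807 m³/s
w_5 = (11.2 − 9.8)/2 = 0.7 m; q_5 = 0.173 × 0.27 × 0.7 = 0.03270 m³/s
Q = Σ qᵢ = 1.951 m³/s

1.95 m³/s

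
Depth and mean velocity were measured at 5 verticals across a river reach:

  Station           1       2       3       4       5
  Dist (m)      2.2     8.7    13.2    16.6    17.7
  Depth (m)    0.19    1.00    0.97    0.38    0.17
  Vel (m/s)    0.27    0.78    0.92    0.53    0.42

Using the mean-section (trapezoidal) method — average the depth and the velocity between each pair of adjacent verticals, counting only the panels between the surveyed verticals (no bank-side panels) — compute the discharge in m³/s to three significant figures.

7.61 m³/s

Panel 1-2: Δb = 6.5 m, d̄ = (0.19+1.00)/2 = 0.595, v̄ = (0.27+0.78)/2 = 0.525 → q = 6.5×0.595×0.525 = 2.030 m³/s
Panel 2-3: Δb = 4.5 m, d̄ = (1.00+0.97)/2 = 0.985, v̄ = (0.78+0.92)/2 = 0.85 → q = 4.5×0.985×0.85 = 3.768 m³/s
Panel 3-4: Δb = 3.4 m, d̄ = (0.97+0.38)/2 = 0.675, v̄ = (0.92+0.53)/2 = 0.725 → q = 3.4×0.675×0.725 = 1.664 m³/s
Panel 4-5: Δb = 1.1 m, d̄ = (0.38+0.17)/2 = 0.275, v̄ = (0.53+0.42)/2 = 0.475 → q = 1.1×0.275×0.475 = 0.1437 m³/s
Q = Σ q = 7.606 m³/s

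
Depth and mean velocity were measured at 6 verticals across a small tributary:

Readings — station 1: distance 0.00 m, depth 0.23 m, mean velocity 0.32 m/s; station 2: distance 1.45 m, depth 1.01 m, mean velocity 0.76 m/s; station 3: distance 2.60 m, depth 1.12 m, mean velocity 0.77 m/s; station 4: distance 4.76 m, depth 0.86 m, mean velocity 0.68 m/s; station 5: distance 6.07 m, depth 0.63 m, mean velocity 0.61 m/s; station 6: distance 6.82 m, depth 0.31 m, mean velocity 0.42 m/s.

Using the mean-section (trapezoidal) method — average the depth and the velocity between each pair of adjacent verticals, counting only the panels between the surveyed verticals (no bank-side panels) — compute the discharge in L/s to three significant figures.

3780 L/s

Panel 1-2: Δb = 1.45 m, d̄ = (0.23+1.01)/2 = 0.62, v̄ = (0.32+0.76)/2 = 0.54 → q = 1.45×0.62×0.54 = 0.4855 m³/s
Panel 2-3: Δb = 1.15 m, d̄ = (1.01+1.12)/2 = 1.065, v̄ = (0.76+0.77)/2 = 0.765 → q = 1.15×1.065×0.765 = 0.9369 m³/s
Panel 3-4: Δb = 2.16 m, d̄ = (1.12+0.86)/2 = 0.99, v̄ = (0.77+0.68)/2 = 0.725 → q = 2.16×0.99×0.725 = 1.550 m³/s
Panel 4-5: Δb = 1.31 m, d̄ = (0.86+0.63)/2 = 0.745, v̄ = (0.68+0.61)/2 = 0.645 → q = 1.31×0.745×0.645 = 0.6295 m³/s
Panel 5-6: Δb = 0.75 m, d̄ = (0.63+0.31)/2 = 0.47, v̄ = (0.61+0.42)/2 = 0.515 → q = 0.75×0.47×0.515 = 0.1815 m³/s
Q = Σ q = 3.784 m³/s
= 3.784 × 1000 = 3784 L/s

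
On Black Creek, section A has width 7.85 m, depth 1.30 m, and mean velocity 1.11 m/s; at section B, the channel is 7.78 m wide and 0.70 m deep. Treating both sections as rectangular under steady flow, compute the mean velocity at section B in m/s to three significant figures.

2.08 m/s

Q = A₁V₁ = (7.85×1.30) × 1.11 = 11.33 m³/s
A₂ = 7.78 × 0.70 = 5.446 m²
V₂ = Q/A₂ = 11.33/5.446 = 2.080 m/s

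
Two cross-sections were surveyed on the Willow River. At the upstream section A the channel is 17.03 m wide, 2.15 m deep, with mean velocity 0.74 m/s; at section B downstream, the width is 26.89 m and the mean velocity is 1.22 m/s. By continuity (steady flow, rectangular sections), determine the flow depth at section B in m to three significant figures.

Q = A₁V₁ = (17.03×2.15) × 0.74 = 27.09 m³/s
d₂ = Q/(b₂ V₂) = 27.09/(26.89×1.22) = 0.8259 m

0.826 m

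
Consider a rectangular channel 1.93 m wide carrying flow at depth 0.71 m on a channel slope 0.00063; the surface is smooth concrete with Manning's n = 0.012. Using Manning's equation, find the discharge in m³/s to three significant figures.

1.58 m³/s

A = b·y = 1.93 × 0.71 = 1.370 m²
P = b + 2y = 1.93 + 2×0.71 = 3.350 m
R = A/P = 1.370/3.350 = 0.4090 m
Q = (1/n)·A·R^(2/3)·S^(1/2) = (1/0.012) × 1.370 × 0.4090^(2/3) × 0.00063^(1/2) = 1.579 m³/s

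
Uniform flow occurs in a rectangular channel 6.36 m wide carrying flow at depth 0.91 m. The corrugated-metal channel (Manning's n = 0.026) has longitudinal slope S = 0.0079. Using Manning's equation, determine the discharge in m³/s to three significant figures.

A = b·y = 6.36 × 0.91 = 5.788 m²
P = b + 2y = 6.36 + 2×0.91 = 8.180 m
R = A/P = 5.788/8.180 = 0.7075 m
Q = (1/n)·A·R^(2/3)·S^(1/2) = (1/0.026) × 5.788 × 0.7075^(2/3) × 0.0079^(1/2) = 15.71 m³/s

15.7 m³/s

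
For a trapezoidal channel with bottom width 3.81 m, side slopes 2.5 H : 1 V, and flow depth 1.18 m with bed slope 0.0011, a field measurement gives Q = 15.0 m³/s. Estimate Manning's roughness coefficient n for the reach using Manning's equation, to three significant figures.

A = (b + z·y)·y = (3.81 + 2.5×1.18)×1.18 = 7.977 m²
P = b + 2y√(1+z²) = 3.81 + 2×1.18×√(1+2.5²) = 10.16 m
R = A/P = 7.977/10.16 = 0.7848 m
n = (1/Q)·A·R^(2/3)·S^(1/2) = (1/15.0) × 7.977 × 0.8508 × 0.03317 = 0.01501

0.0150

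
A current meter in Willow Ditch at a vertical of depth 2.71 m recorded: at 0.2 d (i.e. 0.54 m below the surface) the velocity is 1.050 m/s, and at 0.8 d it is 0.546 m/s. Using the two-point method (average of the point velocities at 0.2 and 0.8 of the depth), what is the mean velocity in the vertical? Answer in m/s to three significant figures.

0.798 m/s

v̄ = (1.050 + 0.546) / 2 = 0.7980 m/s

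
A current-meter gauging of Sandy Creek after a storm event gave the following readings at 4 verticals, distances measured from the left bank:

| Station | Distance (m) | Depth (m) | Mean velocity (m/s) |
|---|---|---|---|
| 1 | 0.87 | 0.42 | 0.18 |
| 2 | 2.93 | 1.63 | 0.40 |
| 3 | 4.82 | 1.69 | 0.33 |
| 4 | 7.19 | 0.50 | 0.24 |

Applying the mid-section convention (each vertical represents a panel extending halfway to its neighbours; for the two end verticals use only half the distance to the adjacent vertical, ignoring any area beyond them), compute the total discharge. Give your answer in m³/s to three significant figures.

2.70 m³/s

w_1 = (2.93 − 0.87)/2 = 1.03 m; q_1 = 0.18 × 0.42 × 1.03 = 0.07787 m³/s
w_2 = (4.82 − 0.87)/2 = 1.975 m; q_2 = 0.40 × 1.63 × 1.975 = 1.288 m³/s
w_3 = (7.19 − 2.93)/2 = 2.13 m; q_3 = 0.33 × 1.69 × 2.13 = 1.188 m³/s
w_4 = (7.19 − 4.82)/2 = 1.185 m; q_4 = 0.24 × 0.50 × 1.185 = 0.1422 m³/s
Q = Σ qᵢ = 2.696 m³/s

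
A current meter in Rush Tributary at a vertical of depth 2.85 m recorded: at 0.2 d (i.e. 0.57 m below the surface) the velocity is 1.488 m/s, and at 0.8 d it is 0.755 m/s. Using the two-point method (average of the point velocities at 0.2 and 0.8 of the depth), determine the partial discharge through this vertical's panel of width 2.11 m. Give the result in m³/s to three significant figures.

v̄ = (1.488 + 0.755) / 2 = 1.122 m/s
q = v̄ × d × w = 1.122 × 2.85 × 2.11 = 6.744 m³/s

6.74 m³/s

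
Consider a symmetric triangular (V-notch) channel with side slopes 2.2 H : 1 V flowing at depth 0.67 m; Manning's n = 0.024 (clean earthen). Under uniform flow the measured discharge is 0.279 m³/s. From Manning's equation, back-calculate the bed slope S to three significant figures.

0.000224

A = z·y² = 2.2×0.67² = 0.9876 m²
P = 2y√(1+z²) = 2×0.67×√(1+2.2²) = 3.238 m
R = A/P = 0.9876/3.238 = 0.3050 m
S = (Q·n / (1·A·R^(2/3)))² = (0.279×0.024 / (1×0.9876×0.4531))² = 0.0002239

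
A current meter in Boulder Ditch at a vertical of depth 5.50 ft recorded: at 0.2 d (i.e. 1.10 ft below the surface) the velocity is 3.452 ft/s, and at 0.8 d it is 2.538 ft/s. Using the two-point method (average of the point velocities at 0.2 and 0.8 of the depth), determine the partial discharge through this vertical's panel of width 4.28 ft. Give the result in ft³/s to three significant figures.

70.5 ft³/s

v̄ = (3.452 + 2.538) / 2 = 2.995 ft/s
q = v̄ × d × w = 2.995 × 5.50 × 4.28 = 70.50 ft³/s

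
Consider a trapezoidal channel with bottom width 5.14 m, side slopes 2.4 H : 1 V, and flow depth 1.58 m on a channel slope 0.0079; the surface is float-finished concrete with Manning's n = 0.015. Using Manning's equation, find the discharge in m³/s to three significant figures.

A = (b + z·y)·y = (5.14 + 2.4×1.58)×1.58 = 14.11 m²
P = b + 2y√(1+z²) = 5.14 + 2×1.58×√(1+2.4²) = 13.36 m
R = A/P = 14.11/13.36 = 1.057 m
Q = (1/n)·A·R^(2/3)·S^(1/2) = (1/0.015) × 14.11 × 1.057^(2/3) × 0.0079^(1/2) = 86.75 m³/s

86.8 m³/s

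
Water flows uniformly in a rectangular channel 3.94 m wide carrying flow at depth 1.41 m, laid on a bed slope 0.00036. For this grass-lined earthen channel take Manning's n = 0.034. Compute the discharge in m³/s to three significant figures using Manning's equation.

2.72 m³/s

A = b·y = 3.94 × 1.41 = 5.555 m²
P = b + 2y = 3.94 + 2×1.41 = 6.760 m
R = A/P = 5.555/6.760 = 0.8218 m
Q = (1/n)·A·R^(2/3)·S^(1/2) = (1/0.034) × 5.555 × 0.8218^(2/3) × 0.00036^(1/2) = 2.720 m³/s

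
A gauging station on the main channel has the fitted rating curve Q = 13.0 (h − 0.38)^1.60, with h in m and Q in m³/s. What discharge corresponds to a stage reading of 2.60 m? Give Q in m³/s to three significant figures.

46.6 m³/s

Q = 13.0 × (2.60 − 0.38)^1.60 = 13.0 × 2.22^1.60 = 46.57 m³/s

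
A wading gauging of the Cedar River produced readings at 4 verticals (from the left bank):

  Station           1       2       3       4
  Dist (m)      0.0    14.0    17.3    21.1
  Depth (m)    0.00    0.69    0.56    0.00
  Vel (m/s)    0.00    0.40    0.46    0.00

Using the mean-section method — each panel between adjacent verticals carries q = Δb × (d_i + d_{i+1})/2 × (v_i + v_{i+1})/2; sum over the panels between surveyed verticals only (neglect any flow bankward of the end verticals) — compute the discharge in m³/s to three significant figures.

2.10 m³/s

Panel 1-2: Δb = 14 m, d̄ = (0.00+0.69)/2 = 0.345, v̄ = (0.00+0.40)/2 = 0.2 → q = 14×0.345×0.2 = 0.9660 m³/s
Panel 2-3: Δb = 3.3 m, d̄ = (0.69+0.56)/2 = 0.625, v̄ = (0.40+0.46)/2 = 0.43 → q = 3.3×0.625×0.43 = 0.8869 m³/s
Panel 3-4: Δb = 3.8 m, d̄ = (0.56+0.00)/2 = 0.28, v̄ = (0.46+0.00)/2 = 0.23 → q = 3.8×0.28×0.23 = 0.2447 m³/s
Q = Σ q = 2.098 m³/s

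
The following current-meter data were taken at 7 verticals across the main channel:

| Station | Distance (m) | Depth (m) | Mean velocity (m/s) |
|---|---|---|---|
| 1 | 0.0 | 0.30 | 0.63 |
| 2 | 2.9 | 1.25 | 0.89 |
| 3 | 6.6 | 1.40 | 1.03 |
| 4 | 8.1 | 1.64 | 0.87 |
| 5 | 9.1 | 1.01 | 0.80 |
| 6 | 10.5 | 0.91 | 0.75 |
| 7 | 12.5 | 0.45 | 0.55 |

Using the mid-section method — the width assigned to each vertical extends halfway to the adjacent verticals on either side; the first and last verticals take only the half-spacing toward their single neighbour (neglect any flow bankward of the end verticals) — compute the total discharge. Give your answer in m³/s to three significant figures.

11.9 m³/s

w_1 = (2.9 − 0.0)/2 = 1.45 m; q_1 = 0.63 × 0.30 × 1.45 = 0.2741 m³/s
w_2 = (6.6 − 0.0)/2 = 3.3 m; q_2 = 0.89 × 1.25 × 3.3 = 3.671 m³/s
w_3 = (8.1 − 2.9)/2 = 2.6 m; q_3 = 1.03 × 1.40 × 2.6 = 3.749 m³/s
w_4 = (9.1 − 6.6)/2 = 1.25 m; q_4 = 0.87 × 1.64 × 1.25 = 1.784 m³/s
w_5 = (10.5 − 8.1)/2 = 1.2 m; q_5 = 0.80 × 1.01 × 1.2 = 0.9696 m³/s
w_6 = (12.5 − 9.1)/2 = 1.7 m; q_6 = 0.75 × 0.91 × 1.7 = 1.160 m³/s
w_7 = (12.5 − 10.5)/2 = 1 m; q_7 = 0.55 × 0.45 × 1 = 0.2475 m³/s
Q = Σ qᵢ = 11.86 m³/s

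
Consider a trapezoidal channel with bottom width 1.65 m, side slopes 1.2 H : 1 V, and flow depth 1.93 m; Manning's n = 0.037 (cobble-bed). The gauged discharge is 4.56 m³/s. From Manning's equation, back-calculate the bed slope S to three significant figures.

0.000488

A = (b + z·y)·y = (1.65 + 1.2×1.93)×1.93 = 7.654 m²
P = b + 2y√(1+z²) = 1.65 + 2×1.93×√(1+1.2²) = 7.680 m
R = A/P = 7.654/7.680 = 0.9967 m
S = (Q·n / (1·A·R^(2/3)))² = (4.56×0.037 / (1×7.654×0.9978))² = 0.0004880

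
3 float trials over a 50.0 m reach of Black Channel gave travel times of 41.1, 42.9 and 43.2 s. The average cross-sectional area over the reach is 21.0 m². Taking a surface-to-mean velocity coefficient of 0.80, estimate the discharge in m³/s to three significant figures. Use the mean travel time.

19.8 m³/s

t̄ = (41.1 + 42.9 + 43.2) / 3 = 42.4 s
v_surface = L / t̄ = 50.0 / 42.4 = 1.179 m/s
v_mean = 0.80 × 1.179 = 0.9434 m/s
Q = A × v_mean = 21.0 × 0.9434 = 19.81 m³/s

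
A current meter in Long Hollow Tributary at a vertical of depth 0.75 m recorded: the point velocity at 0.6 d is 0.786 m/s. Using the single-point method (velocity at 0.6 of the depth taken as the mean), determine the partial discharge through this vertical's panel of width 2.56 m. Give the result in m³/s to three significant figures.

1.51 m³/s

v̄ = v₀.₆ = 0.786 m/s
q = v̄ × d × w = 0.7860 × 0.75 × 2.56 = 1.509 m³/s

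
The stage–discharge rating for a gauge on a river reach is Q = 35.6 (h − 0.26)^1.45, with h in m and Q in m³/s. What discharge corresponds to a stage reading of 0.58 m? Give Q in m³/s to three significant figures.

Q = 35.6 × (0.58 − 0.26)^1.45 = 35.6 × 0.32^1.45 = 6.822 m³/s

6.82 m³/s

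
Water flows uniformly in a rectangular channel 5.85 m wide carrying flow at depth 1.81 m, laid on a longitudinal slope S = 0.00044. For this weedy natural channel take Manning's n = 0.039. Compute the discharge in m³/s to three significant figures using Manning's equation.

A = b·y = 5.85 × 1.81 = 10.59 m²
P = b + 2y = 5.85 + 2×1.81 = 9.470 m
R = A/P = 10.59/9.470 = 1.118 m
Q = (1/n)·A·R^(2/3)·S^(1/2) = (1/0.039) × 10.59 × 1.118^(2/3) × 0.00044^(1/2) = 6.135 m³/s

6.14 m³/s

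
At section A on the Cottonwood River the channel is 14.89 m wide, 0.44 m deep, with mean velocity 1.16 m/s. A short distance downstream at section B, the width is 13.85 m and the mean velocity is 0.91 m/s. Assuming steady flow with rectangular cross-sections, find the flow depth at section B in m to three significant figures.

Q = A₁V₁ = (14.89×0.44) × 1.16 = 7.600 m³/s
d₂ = Q/(b₂ V₂) = 7.600/(13.85×0.91) = 0.6030 m

0.603 m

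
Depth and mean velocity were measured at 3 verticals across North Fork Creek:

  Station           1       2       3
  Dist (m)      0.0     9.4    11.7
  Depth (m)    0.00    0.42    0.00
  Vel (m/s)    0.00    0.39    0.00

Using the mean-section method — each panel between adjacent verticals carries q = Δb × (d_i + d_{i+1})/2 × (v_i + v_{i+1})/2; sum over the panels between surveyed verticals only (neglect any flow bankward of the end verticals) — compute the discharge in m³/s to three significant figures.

0.479 m³/s

Panel 1-2: Δb = 9.4 m, d̄ = (0.00+0.42)/2 = 0.21, v̄ = (0.00+0.39)/2 = 0.195 → q = 9.4×0.21×0.195 = 0.3849 m³/s
Panel 2-3: Δb = 2.3 m, d̄ = (0.42+0.00)/2 = 0.21, v̄ = (0.39+0.00)/2 = 0.195 → q = 2.3×0.21×0.195 = 0.09419 m³/s
Q = Σ q = 0.4791 m³/s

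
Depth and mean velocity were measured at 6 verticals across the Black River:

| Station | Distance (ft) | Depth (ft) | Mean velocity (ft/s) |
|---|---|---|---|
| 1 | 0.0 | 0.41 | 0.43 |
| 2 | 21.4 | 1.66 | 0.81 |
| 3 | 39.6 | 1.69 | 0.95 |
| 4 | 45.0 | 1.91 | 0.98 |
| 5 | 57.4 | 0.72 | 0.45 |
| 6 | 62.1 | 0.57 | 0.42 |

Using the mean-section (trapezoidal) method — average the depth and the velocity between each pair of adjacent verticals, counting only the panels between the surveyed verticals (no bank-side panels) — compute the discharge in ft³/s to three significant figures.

62.9 ft³/s

Panel 1-2: Δb = 21.4 ft, d̄ = (0.41+1.66)/2 = 1.035, v̄ = (0.43+0.81)/2 = 0.62 → q = 21.4×1.035×0.62 = 13.73 ft³/s
Panel 2-3: Δb = 18.2 ft, d̄ = (1.66+1.69)/2 = 1.675, v̄ = (0.81+0.95)/2 = 0.88 → q = 18.2×1.675×0.88 = 26.83 ft³/s
Panel 3-4: Δb = 5.4 ft, d̄ = (1.69+1.91)/2 = 1.8, v̄ = (0.95+0.98)/2 = 0.965 → q = 5.4×1.8×0.965 = 9.380 ft³/s
Panel 4-5: Δb = 12.4 ft, d̄ = (1.91+0.72)/2 = 1.315, v̄ = (0.98+0.45)/2 = 0.715 → q = 12.4×1.315×0.715 = 11.66 ft³/s
Panel 5-6: Δb = 4.7 ft, d̄ = (0.72+0.57)/2 = 0.645, v̄ = (0.45+0.42)/2 = 0.435 → q = 4.7×0.645×0.435 = 1.319 ft³/s
Q = Σ q = 62.92 ft³/s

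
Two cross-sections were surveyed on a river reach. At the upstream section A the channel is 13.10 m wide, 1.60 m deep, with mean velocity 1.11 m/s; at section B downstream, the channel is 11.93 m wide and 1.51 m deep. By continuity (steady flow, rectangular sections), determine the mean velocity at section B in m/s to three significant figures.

Q = A₁V₁ = (13.10×1.60) × 1.11 = 23.27 m³/s
A₂ = 11.93 × 1.51 = 18.01 m²
V₂ = Q/A₂ = 23.27/18.01 = 1.292 m/s

1.29 m/s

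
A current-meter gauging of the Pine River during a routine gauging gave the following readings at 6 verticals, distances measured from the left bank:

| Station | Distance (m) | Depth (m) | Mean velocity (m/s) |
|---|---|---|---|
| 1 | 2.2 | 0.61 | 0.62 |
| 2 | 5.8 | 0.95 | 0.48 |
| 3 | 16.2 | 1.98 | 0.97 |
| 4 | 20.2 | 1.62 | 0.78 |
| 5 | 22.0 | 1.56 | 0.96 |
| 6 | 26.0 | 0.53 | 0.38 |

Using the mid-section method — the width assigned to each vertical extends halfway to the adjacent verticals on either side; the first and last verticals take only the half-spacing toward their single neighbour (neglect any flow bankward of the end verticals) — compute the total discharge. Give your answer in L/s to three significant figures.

w_1 = (5.8 − 2.2)/2 = 1.8 m; q_1 = 0.62 × 0.61 × 1.8 = 0.6808 m³/s
w_2 = (16.2 − 2.2)/2 = 7 m; q_2 = 0.48 × 0.95 × 7 = 3.192 m³/s
w_3 = (20.2 − 5.8)/2 = 7.2 m; q_3 = 0.97 × 1.98 × 7.2 = 13.83 m³/s
w_4 = (22.0 − 16.2)/2 = 2.9 m; q_4 = 0.78 × 1.62 × 2.9 = 3.664 m³/s
w_5 = (26.0 − 20.2)/2 = 2.9 m; q_5 = 0.96 × 1.56 × 2.9 = 4.343 m³/s
w_6 = (26.0 − 22.0)/2 = 2 m; q_6 = 0.38 × 0.53 × 2 = 0.4028 m³/s
Q = Σ qᵢ = 26.11 m³/s
= 26.11 × 1000 = 26110 L/s

26100 L/s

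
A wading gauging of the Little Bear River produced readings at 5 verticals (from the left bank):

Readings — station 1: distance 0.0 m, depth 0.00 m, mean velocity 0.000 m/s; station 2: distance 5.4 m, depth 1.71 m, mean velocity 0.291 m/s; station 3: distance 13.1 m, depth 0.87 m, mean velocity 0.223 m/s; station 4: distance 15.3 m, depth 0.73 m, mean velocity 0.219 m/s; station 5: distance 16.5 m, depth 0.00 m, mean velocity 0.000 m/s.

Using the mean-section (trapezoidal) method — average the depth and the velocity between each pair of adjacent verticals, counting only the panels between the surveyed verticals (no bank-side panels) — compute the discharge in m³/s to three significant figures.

3.66 m³/s

Panel 1-2: Δb = 5.4 m, d̄ = (0.00+1.71)/2 = 0.855, v̄ = (0.000+0.291)/2 = 0.1455 → q = 5.4×0.855×0.1455 = 0.6718 m³/s
Panel 2-3: Δb = 7.7 m, d̄ = (1.71+0.87)/2 = 1.29, v̄ = (0.291+0.223)/2 = 0.257 → q = 7.7×1.29×0.257 = 2.553 m³/s
Panel 3-4: Δb = 2.2 m, d̄ = (0.87+0.73)/2 = 0.8, v̄ = (0.223+0.219)/2 = 0.221 → q = 2.2×0.8×0.221 = 0.3890 m³/s
Panel 4-5: Δb = 1.2 m, d̄ = (0.73+0.00)/2 = 0.365, v̄ = (0.219+0.000)/2 = 0.1095 → q = 1.2×0.365×0.1095 = 0.04796 m³/s
Q = Σ q = 3.661 m³/s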